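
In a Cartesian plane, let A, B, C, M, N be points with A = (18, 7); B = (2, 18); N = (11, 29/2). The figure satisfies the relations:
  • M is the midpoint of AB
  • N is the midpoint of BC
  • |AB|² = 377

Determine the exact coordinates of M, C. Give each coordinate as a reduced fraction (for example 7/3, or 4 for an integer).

1. M_x = 10  [2·M = A+B = (18, 7)+(2, 18)]
2. M_y = 25/2  [2·M = A+B = (18, 7)+(2, 18)]
   so M = (10, 25/2)
3. C_x = 20  [C = 2·N−B = 2·(11, 29/2)−(2, 18)]
4. C_y = 11  [C = 2·N−B = 2·(11, 29/2)−(2, 18)]
   so C = (20, 11)

M = (10, 25/2)
C = (20, 11)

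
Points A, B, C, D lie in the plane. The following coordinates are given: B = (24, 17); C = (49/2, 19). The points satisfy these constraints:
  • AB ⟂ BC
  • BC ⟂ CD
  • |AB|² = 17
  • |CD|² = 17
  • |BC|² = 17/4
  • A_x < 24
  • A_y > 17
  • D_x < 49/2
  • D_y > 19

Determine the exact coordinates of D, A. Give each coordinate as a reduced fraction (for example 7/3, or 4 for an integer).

D = (41/2, 20)
A = (20, 18)

1. D_x = 41/2  [[BC ⟂ CD ⇒ 1/2x+2y-201/4=0] ∩ [|D−(49/2, 19)|²=17]]
2. D_y = 20  [[BC ⟂ CD ⇒ 1/2x+2y-201/4=0] ∩ [|D−(49/2, 19)|²=17]]
   so D = (41/2, 20)
3. A_x = 20  [[AB ⟂ BC ⇒ -1/2x-2y+46=0] ∩ [|A−(24, 17)|²=17]]
4. A_y = 18  [[AB ⟂ BC ⇒ -1/2x-2y+46=0] ∩ [|A−(24, 17)|²=17]]
   so A = (20, 18)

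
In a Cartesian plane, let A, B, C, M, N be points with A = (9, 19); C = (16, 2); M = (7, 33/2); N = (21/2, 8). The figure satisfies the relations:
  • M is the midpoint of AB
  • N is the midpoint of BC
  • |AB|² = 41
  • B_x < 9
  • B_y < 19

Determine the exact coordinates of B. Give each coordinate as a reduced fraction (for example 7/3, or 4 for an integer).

1. B_x = 5  [B = 2·M−A = 2·(7, 33/2)−(9, 19)]
2. B_y = 14  [B = 2·M−A = 2·(7, 33/2)−(9, 19)]
   so B = (5, 14)

B = (5, 14)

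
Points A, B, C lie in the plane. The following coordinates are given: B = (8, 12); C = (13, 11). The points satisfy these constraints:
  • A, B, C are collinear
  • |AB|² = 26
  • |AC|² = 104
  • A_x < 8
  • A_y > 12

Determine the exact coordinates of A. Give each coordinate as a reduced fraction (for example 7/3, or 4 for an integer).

1. A_x = 3  [[A, B, C are collinear ⇒ 1x+5y-68=0] ∩ [|A−(8, 12)|²=26]]
2. A_y = 13  [[A, B, C are collinear ⇒ 1x+5y-68=0] ∩ [|A−(8, 12)|²=26]]
   so A = (3, 13)

A = (3, 13)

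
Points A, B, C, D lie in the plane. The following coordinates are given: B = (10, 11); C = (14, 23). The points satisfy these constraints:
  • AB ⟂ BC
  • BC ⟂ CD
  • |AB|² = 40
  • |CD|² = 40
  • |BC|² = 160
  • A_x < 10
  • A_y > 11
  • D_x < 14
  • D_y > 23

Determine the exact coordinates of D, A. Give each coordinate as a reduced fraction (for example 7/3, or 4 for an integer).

D = (8, 25)
A = (4, 13)

1. D_x = 8  [[BC ⟂ CD ⇒ 4x+12y-332=0] ∩ [|D−(14, 23)|²=40]]
2. D_y = 25  [[BC ⟂ CD ⇒ 4x+12y-332=0] ∩ [|D−(14, 23)|²=40]]
   so D = (8, 25)
3. A_x = 4  [[AB ⟂ BC ⇒ -4x-12y+172=0] ∩ [|A−(10, 11)|²=40]]
4. A_y = 13  [[AB ⟂ BC ⇒ -4x-12y+172=0] ∩ [|A−(10, 11)|²=40]]
   so A = (4, 13)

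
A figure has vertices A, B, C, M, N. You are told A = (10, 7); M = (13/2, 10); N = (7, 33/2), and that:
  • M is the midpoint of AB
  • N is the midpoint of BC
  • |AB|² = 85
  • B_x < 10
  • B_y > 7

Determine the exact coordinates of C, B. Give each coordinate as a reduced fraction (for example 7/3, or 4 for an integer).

1. B_x = 3  [B = 2·M−A = 2·(13/2, 10)−(10, 7)]
2. B_y = 13  [B = 2·M−A = 2·(13/2, 10)−(10, 7)]
   so B = (3, 13)
3. C_x = 11  [C = 2·N−B = 2·(7, 33/2)−(3, 13)]
4. C_y = 20  [C = 2·N−B = 2·(7, 33/2)−(3, 13)]
   so C = (11, 20)

C = (11, 20)
B = (3, 13)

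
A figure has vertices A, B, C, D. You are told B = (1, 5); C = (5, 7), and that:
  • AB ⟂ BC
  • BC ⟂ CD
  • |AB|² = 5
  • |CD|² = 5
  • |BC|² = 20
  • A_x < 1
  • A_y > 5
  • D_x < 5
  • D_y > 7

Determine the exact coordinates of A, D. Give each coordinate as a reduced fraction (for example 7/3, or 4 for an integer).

A = (0, 7)
D = (4, 9)

1. A_x = 0  [[AB ⟂ BC ⇒ -4x-2y+14=0] ∩ [|A−(1, 5)|²=5]]
2. A_y = 7  [[AB ⟂ BC ⇒ -4x-2y+14=0] ∩ [|A−(1, 5)|²=5]]
   so A = (0, 7)
3. D_x = 4  [[BC ⟂ CD ⇒ 4x+2y-34=0] ∩ [|D−(5, 7)|²=5]]
4. D_y = 9  [[BC ⟂ CD ⇒ 4x+2y-34=0] ∩ [|D−(5, 7)|²=5]]
   so D = (4, 9)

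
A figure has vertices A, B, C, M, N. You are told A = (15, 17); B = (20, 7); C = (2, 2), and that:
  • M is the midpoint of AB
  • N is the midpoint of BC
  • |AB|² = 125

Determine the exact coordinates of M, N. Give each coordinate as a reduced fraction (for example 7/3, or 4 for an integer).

M = (35/2, 12)
N = (11, 9/2)

1. M_x = 35/2  [2·M = A+B = (15, 17)+(20, 7)]
2. M_y = 12  [2·M = A+B = (15, 17)+(20, 7)]
   so M = (35/2, 12)
3. N_x = 11  [2·N = B+C = (20, 7)+(2, 2)]
4. N_y = 9/2  [2·N = B+C = (20, 7)+(2, 2)]
   so N = (11, 9/2)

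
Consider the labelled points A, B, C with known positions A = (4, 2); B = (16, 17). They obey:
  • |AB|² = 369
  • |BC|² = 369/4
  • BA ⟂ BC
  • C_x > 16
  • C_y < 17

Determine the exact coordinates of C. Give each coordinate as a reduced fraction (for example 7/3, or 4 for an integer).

C = (47/2, 11)

1. C_x = 47/2  [[BA ⟂ BC ⇒ -12x-15y+447=0] ∩ [|C−(16, 17)|²=369/4]]
2. C_y = 11  [[BA ⟂ BC ⇒ -12x-15y+447=0] ∩ [|C−(16, 17)|²=369/4]]
   so C = (47/2, 11)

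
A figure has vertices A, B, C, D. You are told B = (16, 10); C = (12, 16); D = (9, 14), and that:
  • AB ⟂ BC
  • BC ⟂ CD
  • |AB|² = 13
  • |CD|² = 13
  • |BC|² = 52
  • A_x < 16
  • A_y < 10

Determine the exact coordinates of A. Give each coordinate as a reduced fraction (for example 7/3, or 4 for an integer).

1. A_x = 13  [[AB ⟂ BC ⇒ 4x-6y-4=0] ∩ [|A−(16, 10)|²=13]]
2. A_y = 8  [[AB ⟂ BC ⇒ 4x-6y-4=0] ∩ [|A−(16, 10)|²=13]]
   so A = (13, 8)

A = (13, 8)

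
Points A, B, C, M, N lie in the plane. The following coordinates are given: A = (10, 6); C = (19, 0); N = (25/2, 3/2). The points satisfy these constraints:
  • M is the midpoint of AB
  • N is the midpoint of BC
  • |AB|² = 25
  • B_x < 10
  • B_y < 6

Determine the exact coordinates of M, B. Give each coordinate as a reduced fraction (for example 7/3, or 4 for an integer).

M = (8, 9/2)
B = (6, 3)

1. B_x = 6  [B = 2·N−C = 2·(25/2, 3/2)−(19, 0)]
2. B_y = 3  [B = 2·N−C = 2·(25/2, 3/2)−(19, 0)]
   so B = (6, 3)
3. M_x = 8  [2·M = A+B = (10, 6)+(6, 3)]
4. M_y = 9/2  [2·M = A+B = (10, 6)+(6, 3)]
   so M = (8, 9/2)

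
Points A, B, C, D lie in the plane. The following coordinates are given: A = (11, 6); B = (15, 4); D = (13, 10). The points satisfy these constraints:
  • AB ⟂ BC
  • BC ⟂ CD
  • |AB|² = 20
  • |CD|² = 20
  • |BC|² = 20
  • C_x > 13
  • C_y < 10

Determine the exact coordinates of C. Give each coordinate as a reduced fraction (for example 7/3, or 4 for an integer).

C = (17, 8)

1. C_x = 17  [[AB ⟂ BC ⇒ 4x-2y-52=0] ∩ [|C−(13, 10)|²=20]]
2. C_y = 8  [[AB ⟂ BC ⇒ 4x-2y-52=0] ∩ [|C−(13, 10)|²=20]]
   so C = (17, 8)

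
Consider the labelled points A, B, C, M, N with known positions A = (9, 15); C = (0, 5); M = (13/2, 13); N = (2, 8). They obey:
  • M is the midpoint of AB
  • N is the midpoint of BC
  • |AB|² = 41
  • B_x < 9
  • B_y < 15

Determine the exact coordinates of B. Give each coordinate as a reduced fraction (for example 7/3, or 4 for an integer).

1. B_x = 4  [B = 2·M−A = 2·(13/2, 13)−(9, 15)]
2. B_y = 11  [B = 2·M−A = 2·(13/2, 13)−(9, 15)]
   so B = (4, 11)

B = (4, 11)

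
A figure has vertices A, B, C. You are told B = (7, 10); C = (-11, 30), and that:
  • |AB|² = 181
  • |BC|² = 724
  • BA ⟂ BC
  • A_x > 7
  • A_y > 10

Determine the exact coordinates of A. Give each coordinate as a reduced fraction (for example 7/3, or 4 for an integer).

1. A_x = 17  [[BA ⟂ BC ⇒ -18x+20y-74=0] ∩ [|A−(7, 10)|²=181]]
2. A_y = 19  [[BA ⟂ BC ⇒ -18x+20y-74=0] ∩ [|A−(7, 10)|²=181]]
   so A = (17, 19)

A = (17, 19)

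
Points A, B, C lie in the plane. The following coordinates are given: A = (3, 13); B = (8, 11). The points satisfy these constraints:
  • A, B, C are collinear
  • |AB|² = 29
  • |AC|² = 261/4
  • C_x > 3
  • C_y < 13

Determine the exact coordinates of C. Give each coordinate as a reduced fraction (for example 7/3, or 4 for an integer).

1. C_x = 21/2  [[A, B, C are collinear ⇒ 2x+5y-71=0] ∩ [|C−(3, 13)|²=261/4]]
2. C_y = 10  [[A, B, C are collinear ⇒ 2x+5y-71=0] ∩ [|C−(3, 13)|²=261/4]]
   so C = (21/2, 10)

C = (21/2, 10)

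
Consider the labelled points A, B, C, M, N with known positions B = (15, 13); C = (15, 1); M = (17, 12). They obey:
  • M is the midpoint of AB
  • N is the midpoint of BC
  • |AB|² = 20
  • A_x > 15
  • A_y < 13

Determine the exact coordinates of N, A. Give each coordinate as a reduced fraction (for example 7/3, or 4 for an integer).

1. A_x = 19  [A = 2·M−B = 2·(17, 12)−(15, 13)]
2. A_y = 11  [A = 2·M−B = 2·(17, 12)−(15, 13)]
   so A = (19, 11)
3. N_x = 15  [2·N = B+C = (15, 13)+(15, 1)]
4. N_y = 7  [2·N = B+C = (15, 13)+(15, 1)]
   so N = (15, 7)

N = (15, 7)
A = (19, 11)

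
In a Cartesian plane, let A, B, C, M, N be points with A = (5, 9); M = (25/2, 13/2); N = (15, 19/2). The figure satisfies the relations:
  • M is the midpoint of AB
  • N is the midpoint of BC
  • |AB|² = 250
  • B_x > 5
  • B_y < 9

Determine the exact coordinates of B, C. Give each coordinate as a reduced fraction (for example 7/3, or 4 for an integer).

B = (20, 4)
C = (10, 15)

1. B_x = 20  [B = 2·M−A = 2·(25/2, 13/2)−(5, 9)]
2. B_y = 4  [B = 2·M−A = 2·(25/2, 13/2)−(5, 9)]
   so B = (20, 4)
3. C_x = 10  [C = 2·N−B = 2·(15, 19/2)−(20, 4)]
4. C_y = 15  [C = 2·N−B = 2·(15, 19/2)−(20, 4)]
   so C = (10, 15)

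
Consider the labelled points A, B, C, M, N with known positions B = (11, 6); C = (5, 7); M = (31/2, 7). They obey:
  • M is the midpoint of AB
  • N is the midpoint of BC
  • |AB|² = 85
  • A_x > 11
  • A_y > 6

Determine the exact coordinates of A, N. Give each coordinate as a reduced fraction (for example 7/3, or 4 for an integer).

1. A_x = 20  [A = 2·M−B = 2·(31/2, 7)−(11, 6)]
2. A_y = 8  [A = 2·M−B = 2·(31/2, 7)−(11, 6)]
   so A = (20, 8)
3. N_x = 8  [2·N = B+C = (11, 6)+(5, 7)]
4. N_y = 13/2  [2·N = B+C = (11, 6)+(5, 7)]
   so N = (8, 13/2)

A = (20, 8)
N = (8, 13/2)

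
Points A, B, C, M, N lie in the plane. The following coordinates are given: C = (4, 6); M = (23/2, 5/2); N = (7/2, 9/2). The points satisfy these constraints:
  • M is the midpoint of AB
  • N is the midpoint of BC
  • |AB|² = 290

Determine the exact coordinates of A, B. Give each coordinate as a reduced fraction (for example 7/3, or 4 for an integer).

1. B_x = 3  [B = 2·N−C = 2·(7/2, 9/2)−(4, 6)]
2. B_y = 3  [B = 2·N−C = 2·(7/2, 9/2)−(4, 6)]
   so B = (3, 3)
3. A_x = 20  [A = 2·M−B = 2·(23/2, 5/2)−(3, 3)]
4. A_y = 2  [A = 2·M−B = 2·(23/2, 5/2)−(3, 3)]
   so A = (20, 2)

A = (20, 2)
B = (3, 3)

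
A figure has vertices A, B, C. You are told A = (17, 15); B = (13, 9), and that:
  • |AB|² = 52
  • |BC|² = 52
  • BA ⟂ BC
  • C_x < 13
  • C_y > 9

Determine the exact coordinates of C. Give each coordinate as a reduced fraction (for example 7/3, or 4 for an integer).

1. C_x = 7  [[BA ⟂ BC ⇒ 4x+6y-106=0] ∩ [|C−(13, 9)|²=52]]
2. C_y = 13  [[BA ⟂ BC ⇒ 4x+6y-106=0] ∩ [|C−(13, 9)|²=52]]
   so C = (7, 13)

C = (7, 13)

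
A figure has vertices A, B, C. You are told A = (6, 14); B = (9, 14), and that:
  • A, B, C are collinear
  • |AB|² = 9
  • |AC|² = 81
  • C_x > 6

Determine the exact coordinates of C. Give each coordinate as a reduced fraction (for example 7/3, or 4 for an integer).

C = (15, 14)

1. C_x = 15  [[A, B, C are collinear ⇒ 3y-42=0] ∩ [|C−(6, 14)|²=81]]
2. C_y = 14  [[A, B, C are collinear ⇒ 3y-42=0] ∩ [|C−(6, 14)|²=81]]
   so C = (15, 14)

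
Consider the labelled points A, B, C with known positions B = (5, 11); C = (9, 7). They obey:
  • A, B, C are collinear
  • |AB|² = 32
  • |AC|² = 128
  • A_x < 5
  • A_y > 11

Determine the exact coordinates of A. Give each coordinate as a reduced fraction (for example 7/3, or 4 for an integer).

1. A_x = 1  [[A, B, C are collinear ⇒ 4x+4y-64=0] ∩ [|A−(5, 11)|²=32]]
2. A_y = 15  [[A, B, C are collinear ⇒ 4x+4y-64=0] ∩ [|A−(5, 11)|²=32]]
   so A = (1, 15)

A = (1, 15)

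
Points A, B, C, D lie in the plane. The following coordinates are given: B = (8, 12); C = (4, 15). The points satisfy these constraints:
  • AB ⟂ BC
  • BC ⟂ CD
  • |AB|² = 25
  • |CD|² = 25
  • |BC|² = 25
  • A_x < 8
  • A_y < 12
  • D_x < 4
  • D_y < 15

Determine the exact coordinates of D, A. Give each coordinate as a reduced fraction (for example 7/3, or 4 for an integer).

1. D_x = 1  [[BC ⟂ CD ⇒ -4x+3y-29=0] ∩ [|D−(4, 15)|²=25]]
2. D_y = 11  [[BC ⟂ CD ⇒ -4x+3y-29=0] ∩ [|D−(4, 15)|²=25]]
   so D = (1, 11)
3. A_x = 5  [[AB ⟂ BC ⇒ 4x-3y+4=0] ∩ [|A−(8, 12)|²=25]]
4. A_y = 8  [[AB ⟂ BC ⇒ 4x-3y+4=0] ∩ [|A−(8, 12)|²=25]]
   so A = (5, 8)

D = (1, 11)
A = (5, 8)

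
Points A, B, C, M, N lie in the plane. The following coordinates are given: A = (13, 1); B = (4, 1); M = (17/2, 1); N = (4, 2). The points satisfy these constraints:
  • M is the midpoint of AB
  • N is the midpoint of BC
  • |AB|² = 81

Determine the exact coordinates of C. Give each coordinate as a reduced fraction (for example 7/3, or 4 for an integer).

1. C_x = 4  [C = 2·N−B = 2·(4, 2)−(4, 1)]
2. C_y = 3  [C = 2·N−B = 2·(4, 2)−(4, 1)]
   so C = (4, 3)

C = (4, 3)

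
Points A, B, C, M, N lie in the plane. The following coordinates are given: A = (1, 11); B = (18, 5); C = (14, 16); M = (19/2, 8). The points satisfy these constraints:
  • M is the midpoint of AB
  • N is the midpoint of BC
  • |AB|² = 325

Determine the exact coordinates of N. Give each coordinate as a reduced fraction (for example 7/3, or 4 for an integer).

N = (16, 21/2)

1. N_x = 16  [2·N = B+C = (18, 5)+(14, 16)]
2. N_y = 21/2  [2·N = B+C = (18, 5)+(14, 16)]
   so N = (16, 21/2)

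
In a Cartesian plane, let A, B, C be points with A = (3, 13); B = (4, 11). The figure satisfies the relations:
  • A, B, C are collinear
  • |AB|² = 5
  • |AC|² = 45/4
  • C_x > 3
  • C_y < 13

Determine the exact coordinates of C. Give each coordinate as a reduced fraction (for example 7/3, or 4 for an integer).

C = (9/2, 10)

1. C_x = 9/2  [[A, B, C are collinear ⇒ 2x+1y-19=0] ∩ [|C−(3, 13)|²=45/4]]
2. C_y = 10  [[A, B, C are collinear ⇒ 2x+1y-19=0] ∩ [|C−(3, 13)|²=45/4]]
   so C = (9/2, 10)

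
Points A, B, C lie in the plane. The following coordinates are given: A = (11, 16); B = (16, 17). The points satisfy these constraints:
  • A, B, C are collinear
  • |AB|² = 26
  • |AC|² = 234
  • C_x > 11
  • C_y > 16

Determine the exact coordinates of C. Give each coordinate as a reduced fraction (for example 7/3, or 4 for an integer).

C = (26, 19)

1. C_x = 26  [[A, B, C are collinear ⇒ -1x+5y-69=0] ∩ [|C−(11, 16)|²=234]]
2. C_y = 19  [[A, B, C are collinear ⇒ -1x+5y-69=0] ∩ [|C−(11, 16)|²=234]]
   so C = (26, 19)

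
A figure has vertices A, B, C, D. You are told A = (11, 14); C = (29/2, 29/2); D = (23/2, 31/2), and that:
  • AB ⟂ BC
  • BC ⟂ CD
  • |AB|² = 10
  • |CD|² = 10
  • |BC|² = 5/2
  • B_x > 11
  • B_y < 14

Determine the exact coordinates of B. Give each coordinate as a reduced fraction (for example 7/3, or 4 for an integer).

1. B_x = 14  [[BC ⟂ CD ⇒ 3x-1y-29=0] ∩ [|B−(11, 14)|²=10]]
2. B_y = 13  [[BC ⟂ CD ⇒ 3x-1y-29=0] ∩ [|B−(11, 14)|²=10]]
   so B = (14, 13)

B = (14, 13)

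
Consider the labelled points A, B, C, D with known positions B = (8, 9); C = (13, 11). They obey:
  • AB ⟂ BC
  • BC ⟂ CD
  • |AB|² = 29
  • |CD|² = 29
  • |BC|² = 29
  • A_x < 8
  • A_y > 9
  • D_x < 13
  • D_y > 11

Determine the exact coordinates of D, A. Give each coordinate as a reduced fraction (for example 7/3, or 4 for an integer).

1. D_x = 11  [[BC ⟂ CD ⇒ 5x+2y-87=0] ∩ [|D−(13, 11)|²=29]]
2. D_y = 16  [[BC ⟂ CD ⇒ 5x+2y-87=0] ∩ [|D−(13, 11)|²=29]]
   so D = (11, 16)
3. A_x = 6  [[AB ⟂ BC ⇒ -5x-2y+58=0] ∩ [|A−(8, 9)|²=29]]
4. A_y = 14  [[AB ⟂ BC ⇒ -5x-2y+58=0] ∩ [|A−(8, 9)|²=29]]
   so A = (6, 14)

D = (11, 16)
A = (6, 14)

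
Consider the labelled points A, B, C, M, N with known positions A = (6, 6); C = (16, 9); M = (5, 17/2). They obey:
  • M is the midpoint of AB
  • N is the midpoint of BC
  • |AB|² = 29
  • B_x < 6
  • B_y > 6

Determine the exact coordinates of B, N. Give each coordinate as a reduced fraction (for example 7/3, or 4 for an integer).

1. B_x = 4  [B = 2·M−A = 2·(5, 17/2)−(6, 6)]
2. B_y = 11  [B = 2·M−A = 2·(5, 17/2)−(6, 6)]
   so B = (4, 11)
3. N_x = 10  [2·N = B+C = (4, 11)+(16, 9)]
4. N_y = 10  [2·N = B+C = (4, 11)+(16, 9)]
   so N = (10, 10)

B = (4, 11)
N = (10, 10)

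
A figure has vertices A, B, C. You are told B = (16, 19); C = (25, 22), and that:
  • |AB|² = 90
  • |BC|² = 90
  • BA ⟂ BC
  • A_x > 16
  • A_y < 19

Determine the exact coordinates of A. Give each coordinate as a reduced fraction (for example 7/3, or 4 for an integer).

A = (19, 10)

1. A_x = 19  [[BA ⟂ BC ⇒ 9x+3y-201=0] ∩ [|A−(16, 19)|²=90]]
2. A_y = 10  [[BA ⟂ BC ⇒ 9x+3y-201=0] ∩ [|A−(16, 19)|²=90]]
   so A = (19, 10)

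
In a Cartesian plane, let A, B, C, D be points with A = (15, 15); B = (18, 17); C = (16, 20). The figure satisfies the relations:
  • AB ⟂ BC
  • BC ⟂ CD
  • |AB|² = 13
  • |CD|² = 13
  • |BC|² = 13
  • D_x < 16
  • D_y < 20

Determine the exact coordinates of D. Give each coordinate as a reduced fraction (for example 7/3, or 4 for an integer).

D = (13, 18)

1. D_x = 13  [[BC ⟂ CD ⇒ -2x+3y-28=0] ∩ [|D−(16, 20)|²=13]]
2. D_y = 18  [[BC ⟂ CD ⇒ -2x+3y-28=0] ∩ [|D−(16, 20)|²=13]]
   so D = (13, 18)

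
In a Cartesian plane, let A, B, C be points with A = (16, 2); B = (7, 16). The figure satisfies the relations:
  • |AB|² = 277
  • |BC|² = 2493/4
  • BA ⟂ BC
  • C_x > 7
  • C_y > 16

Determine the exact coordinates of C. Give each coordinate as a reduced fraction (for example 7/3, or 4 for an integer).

C = (28, 59/2)

1. C_x = 28  [[BA ⟂ BC ⇒ 9x-14y+161=0] ∩ [|C−(7, 16)|²=2493/4]]
2. C_y = 59/2  [[BA ⟂ BC ⇒ 9x-14y+161=0] ∩ [|C−(7, 16)|²=2493/4]]
   so C = (28, 59/2)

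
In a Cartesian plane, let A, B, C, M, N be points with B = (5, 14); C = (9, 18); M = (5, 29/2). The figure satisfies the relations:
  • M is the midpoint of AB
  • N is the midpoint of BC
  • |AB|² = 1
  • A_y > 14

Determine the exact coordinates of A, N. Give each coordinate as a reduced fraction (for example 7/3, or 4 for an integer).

A = (5, 15)
N = (7, 16)

1. A_x = 5  [A = 2·M−B = 2·(5, 29/2)−(5, 14)]
2. A_y = 15  [A = 2·M−B = 2·(5, 29/2)−(5, 14)]
   so A = (5, 15)
3. N_x = 7  [2·N = B+C = (5, 14)+(9, 18)]
4. N_y = 16  [2·N = B+C = (5, 14)+(9, 18)]
   so N = (7, 16)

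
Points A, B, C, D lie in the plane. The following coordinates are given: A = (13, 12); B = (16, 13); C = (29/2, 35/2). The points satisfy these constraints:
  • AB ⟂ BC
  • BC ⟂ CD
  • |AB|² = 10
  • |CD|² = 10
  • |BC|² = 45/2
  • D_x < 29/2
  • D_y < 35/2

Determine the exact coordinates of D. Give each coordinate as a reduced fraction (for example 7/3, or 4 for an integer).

D = (23/2, 33/2)

1. D_x = 23/2  [[BC ⟂ CD ⇒ -3/2x+9/2y-57=0] ∩ [|D−(29/2, 35/2)|²=10]]
2. D_y = 33/2  [[BC ⟂ CD ⇒ -3/2x+9/2y-57=0] ∩ [|D−(29/2, 35/2)|²=10]]
   so D = (23/2, 33/2)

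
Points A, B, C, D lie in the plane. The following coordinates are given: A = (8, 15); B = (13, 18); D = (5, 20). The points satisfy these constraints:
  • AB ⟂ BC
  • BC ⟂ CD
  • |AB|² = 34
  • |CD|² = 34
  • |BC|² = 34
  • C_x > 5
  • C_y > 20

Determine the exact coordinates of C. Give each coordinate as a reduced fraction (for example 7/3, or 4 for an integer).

C = (10, 23)

1. C_x = 10  [[AB ⟂ BC ⇒ 5x+3y-119=0] ∩ [|C−(5, 20)|²=34]]
2. C_y = 23  [[AB ⟂ BC ⇒ 5x+3y-119=0] ∩ [|C−(5, 20)|²=34]]
   so C = (10, 23)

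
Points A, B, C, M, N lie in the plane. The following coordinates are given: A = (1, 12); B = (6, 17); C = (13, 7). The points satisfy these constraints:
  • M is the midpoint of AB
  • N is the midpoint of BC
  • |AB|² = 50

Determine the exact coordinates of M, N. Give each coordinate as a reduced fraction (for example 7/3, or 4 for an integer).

M = (7/2, 29/2)
N = (19/2, 12)

1. M_x = 7/2  [2·M = A+B = (1, 12)+(6, 17)]
2. M_y = 29/2  [2·M = A+B = (1, 12)+(6, 17)]
   so M = (7/2, 29/2)
3. N_x = 19/2  [2·N = B+C = (6, 17)+(13, 7)]
4. N_y = 12  [2·N = B+C = (6, 17)+(13, 7)]
   so N = (19/2, 12)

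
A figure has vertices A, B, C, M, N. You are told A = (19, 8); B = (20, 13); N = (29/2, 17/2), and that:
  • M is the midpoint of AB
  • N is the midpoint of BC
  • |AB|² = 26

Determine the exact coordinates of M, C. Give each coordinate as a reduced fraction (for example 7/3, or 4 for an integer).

1. M_x = 39/2  [2·M = A+B = (19, 8)+(20, 13)]
2. M_y = 21/2  [2·M = A+B = (19, 8)+(20, 13)]
   so M = (39/2, 21/2)
3. C_x = 9  [C = 2·N−B = 2·(29/2, 17/2)−(20, 13)]
4. C_y = 4  [C = 2·N−B = 2·(29/2, 17/2)−(20, 13)]
   so C = (9, 4)

M = (39/2, 21/2)
C = (9, 4)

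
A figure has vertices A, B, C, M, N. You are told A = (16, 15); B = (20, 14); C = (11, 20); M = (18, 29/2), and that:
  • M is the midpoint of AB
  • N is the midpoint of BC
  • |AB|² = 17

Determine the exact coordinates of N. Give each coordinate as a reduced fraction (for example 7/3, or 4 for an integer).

1. N_x = 31/2  [2·N = B+C = (20, 14)+(11, 20)]
2. N_y = 17  [2·N = B+C = (20, 14)+(11, 20)]
   so N = (31/2, 17)

N = (31/2, 17)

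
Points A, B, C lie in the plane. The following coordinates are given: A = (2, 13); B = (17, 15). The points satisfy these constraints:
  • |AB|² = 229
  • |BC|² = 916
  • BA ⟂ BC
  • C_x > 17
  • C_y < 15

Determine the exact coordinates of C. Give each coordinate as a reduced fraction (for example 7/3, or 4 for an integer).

1. C_x = 21  [[BA ⟂ BC ⇒ -15x-2y+285=0] ∩ [|C−(17, 15)|²=916]]
2. C_y = -15  [[BA ⟂ BC ⇒ -15x-2y+285=0] ∩ [|C−(17, 15)|²=916]]
   so C = (21, -15)

C = (21, -15)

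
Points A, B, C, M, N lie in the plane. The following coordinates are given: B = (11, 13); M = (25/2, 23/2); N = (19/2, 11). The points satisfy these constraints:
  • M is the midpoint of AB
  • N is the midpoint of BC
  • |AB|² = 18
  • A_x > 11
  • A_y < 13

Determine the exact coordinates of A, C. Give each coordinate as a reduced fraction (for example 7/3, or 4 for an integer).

A = (14, 10)
C = (8, 9)

1. A_x = 14  [A = 2·M−B = 2·(25/2, 23/2)−(11, 13)]
2. A_y = 10  [A = 2·M−B = 2·(25/2, 23/2)−(11, 13)]
   so A = (14, 10)
3. C_x = 8  [C = 2·N−B = 2·(19/2, 11)−(11, 13)]
4. C_y = 9  [C = 2·N−B = 2·(19/2, 11)−(11, 13)]
   so C = (8, 9)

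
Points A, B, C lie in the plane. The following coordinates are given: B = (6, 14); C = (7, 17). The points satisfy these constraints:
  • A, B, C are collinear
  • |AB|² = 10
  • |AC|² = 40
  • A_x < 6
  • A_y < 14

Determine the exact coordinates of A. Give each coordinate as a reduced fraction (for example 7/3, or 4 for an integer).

1. A_x = 5  [[A, B, C are collinear ⇒ -3x+1y+4=0] ∩ [|A−(6, 14)|²=10]]
2. A_y = 11  [[A, B, C are collinear ⇒ -3x+1y+4=0] ∩ [|A−(6, 14)|²=10]]
   so A = (5, 11)

A = (5, 11)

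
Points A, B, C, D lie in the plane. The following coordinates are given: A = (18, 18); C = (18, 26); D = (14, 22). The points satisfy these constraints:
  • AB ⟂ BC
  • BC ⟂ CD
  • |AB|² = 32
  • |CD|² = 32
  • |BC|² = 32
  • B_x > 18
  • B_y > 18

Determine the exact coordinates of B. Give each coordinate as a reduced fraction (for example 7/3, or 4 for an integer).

1. B_x = 22  [[BC ⟂ CD ⇒ 4x+4y-176=0] ∩ [|B−(18, 18)|²=32]]
2. B_y = 22  [[BC ⟂ CD ⇒ 4x+4y-176=0] ∩ [|B−(18, 18)|²=32]]
   so B = (22, 22)

B = (22, 22)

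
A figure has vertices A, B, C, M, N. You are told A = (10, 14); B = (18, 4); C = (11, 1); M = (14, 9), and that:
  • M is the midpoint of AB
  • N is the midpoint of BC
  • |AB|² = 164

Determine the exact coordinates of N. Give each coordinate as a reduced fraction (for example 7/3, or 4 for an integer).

1. N_x = 29/2  [2·N = B+C = (18, 4)+(11, 1)]
2. N_y = 5/2  [2·N = B+C = (18, 4)+(11, 1)]
   so N = (29/2, 5/2)

N = (29/2, 5/2)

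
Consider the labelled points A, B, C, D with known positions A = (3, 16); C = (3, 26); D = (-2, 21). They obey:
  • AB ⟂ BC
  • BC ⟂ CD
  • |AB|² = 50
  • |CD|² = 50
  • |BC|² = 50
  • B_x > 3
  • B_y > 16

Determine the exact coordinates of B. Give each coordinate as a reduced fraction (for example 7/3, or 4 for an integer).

1. B_x = 8  [[BC ⟂ CD ⇒ 5x+5y-145=0] ∩ [|B−(3, 16)|²=50]]
2. B_y = 21  [[BC ⟂ CD ⇒ 5x+5y-145=0] ∩ [|B−(3, 16)|²=50]]
   so B = (8, 21)

B = (8, 21)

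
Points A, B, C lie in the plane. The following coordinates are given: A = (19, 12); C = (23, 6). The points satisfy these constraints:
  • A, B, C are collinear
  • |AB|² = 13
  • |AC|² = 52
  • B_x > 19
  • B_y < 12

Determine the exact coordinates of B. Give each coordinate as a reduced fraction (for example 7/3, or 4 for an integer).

1. B_x = 21  [[A, B, C are collinear ⇒ -6x-4y+162=0] ∩ [|B−(19, 12)|²=13]]
2. B_y = 9  [[A, B, C are collinear ⇒ -6x-4y+162=0] ∩ [|B−(19, 12)|²=13]]
   so B = (21, 9)

B = (21, 9)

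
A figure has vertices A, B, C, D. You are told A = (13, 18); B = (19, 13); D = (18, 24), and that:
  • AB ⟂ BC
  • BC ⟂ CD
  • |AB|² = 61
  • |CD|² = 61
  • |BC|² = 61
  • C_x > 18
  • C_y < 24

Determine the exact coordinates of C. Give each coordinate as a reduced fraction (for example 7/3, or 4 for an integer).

1. C_x = 24  [[AB ⟂ BC ⇒ 6x-5y-49=0] ∩ [|C−(18, 24)|²=61]]
2. C_y = 19  [[AB ⟂ BC ⇒ 6x-5y-49=0] ∩ [|C−(18, 24)|²=61]]
   so C = (24, 19)

C = (24, 19)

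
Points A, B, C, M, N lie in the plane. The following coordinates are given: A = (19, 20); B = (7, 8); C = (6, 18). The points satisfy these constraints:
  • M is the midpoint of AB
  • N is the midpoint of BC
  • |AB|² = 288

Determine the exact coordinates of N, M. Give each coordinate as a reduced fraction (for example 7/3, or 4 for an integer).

N = (13/2, 13)
M = (13, 14)

1. M_x = 13  [2·M = A+B = (19, 20)+(7, 8)]
2. M_y = 14  [2·M = A+B = (19, 20)+(7, 8)]
   so M = (13, 14)
3. N_x = 13/2  [2·N = B+C = (7, 8)+(6, 18)]
4. N_y = 13  [2·N = B+C = (7, 8)+(6, 18)]
   so N = (13/2, 13)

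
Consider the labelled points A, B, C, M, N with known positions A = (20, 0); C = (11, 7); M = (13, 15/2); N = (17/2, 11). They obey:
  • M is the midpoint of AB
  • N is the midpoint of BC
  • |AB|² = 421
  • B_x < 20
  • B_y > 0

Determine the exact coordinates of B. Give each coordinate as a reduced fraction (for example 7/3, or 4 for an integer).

1. B_x = 6  [B = 2·M−A = 2·(13, 15/2)−(20, 0)]
2. B_y = 15  [B = 2·M−A = 2·(13, 15/2)−(20, 0)]
   so B = (6, 15)

B = (6, 15)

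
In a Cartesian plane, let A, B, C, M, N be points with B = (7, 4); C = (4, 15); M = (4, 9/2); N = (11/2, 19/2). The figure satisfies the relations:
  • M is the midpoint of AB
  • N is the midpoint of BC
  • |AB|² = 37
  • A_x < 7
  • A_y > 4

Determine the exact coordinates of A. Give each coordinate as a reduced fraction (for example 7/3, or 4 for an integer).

A = (1, 5)

1. A_x = 1  [A = 2·M−B = 2·(4, 9/2)−(7, 4)]
2. A_y = 5  [A = 2·M−B = 2·(4, 9/2)−(7, 4)]
   so A = (1, 5)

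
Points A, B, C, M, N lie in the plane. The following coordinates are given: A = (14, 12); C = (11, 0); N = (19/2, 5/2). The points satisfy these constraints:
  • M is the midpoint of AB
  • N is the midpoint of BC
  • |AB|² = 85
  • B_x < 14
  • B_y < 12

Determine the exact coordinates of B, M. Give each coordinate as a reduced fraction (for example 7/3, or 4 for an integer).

B = (8, 5)
M = (11, 17/2)

1. B_x = 8  [B = 2·N−C = 2·(19/2, 5/2)−(11, 0)]
2. B_y = 5  [B = 2·N−C = 2·(19/2, 5/2)−(11, 0)]
   so B = (8, 5)
3. M_x = 11  [2·M = A+B = (14, 12)+(8, 5)]
4. M_y = 17/2  [2·M = A+B = (14, 12)+(8, 5)]
   so M = (11, 17/2)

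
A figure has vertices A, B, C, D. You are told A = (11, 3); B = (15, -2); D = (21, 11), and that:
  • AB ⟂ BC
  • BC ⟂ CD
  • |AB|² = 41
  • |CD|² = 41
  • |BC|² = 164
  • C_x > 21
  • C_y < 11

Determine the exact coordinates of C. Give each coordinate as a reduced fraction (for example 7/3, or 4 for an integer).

1. C_x = 25  [[AB ⟂ BC ⇒ 4x-5y-70=0] ∩ [|C−(21, 11)|²=41]]
2. C_y = 6  [[AB ⟂ BC ⇒ 4x-5y-70=0] ∩ [|C−(21, 11)|²=41]]
   so C = (25, 6)

C = (25, 6)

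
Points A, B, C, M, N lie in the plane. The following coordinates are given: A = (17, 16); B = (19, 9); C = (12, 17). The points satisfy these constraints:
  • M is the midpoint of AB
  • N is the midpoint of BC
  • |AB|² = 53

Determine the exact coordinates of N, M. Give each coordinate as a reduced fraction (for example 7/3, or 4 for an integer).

N = (31/2, 13)
M = (18, 25/2)

1. M_x = 18  [2·M = A+B = (17, 16)+(19, 9)]
2. M_y = 25/2  [2·M = A+B = (17, 16)+(19, 9)]
   so M = (18, 25/2)
3. N_x = 31/2  [2·N = B+C = (19, 9)+(12, 17)]
4. N_y = 13  [2·N = B+C = (19, 9)+(12, 17)]
   so N = (31/2, 13)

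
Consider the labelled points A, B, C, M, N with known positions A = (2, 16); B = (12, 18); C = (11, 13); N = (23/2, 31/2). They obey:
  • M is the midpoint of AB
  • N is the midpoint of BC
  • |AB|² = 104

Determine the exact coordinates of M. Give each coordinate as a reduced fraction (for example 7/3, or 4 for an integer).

M = (7, 17)

1. M_x = 7  [2·M = A+B = (2, 16)+(12, 18)]
2. M_y = 17  [2·M = A+B = (2, 16)+(12, 18)]
   so M = (7, 17)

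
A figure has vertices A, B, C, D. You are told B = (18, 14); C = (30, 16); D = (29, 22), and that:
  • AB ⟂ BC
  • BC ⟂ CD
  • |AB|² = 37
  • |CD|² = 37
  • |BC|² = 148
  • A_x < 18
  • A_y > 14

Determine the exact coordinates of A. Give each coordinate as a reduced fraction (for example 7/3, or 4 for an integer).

1. A_x = 17  [[AB ⟂ BC ⇒ -12x-2y+244=0] ∩ [|A−(18, 14)|²=37]]
2. A_y = 20  [[AB ⟂ BC ⇒ -12x-2y+244=0] ∩ [|A−(18, 14)|²=37]]
   so A = (17, 20)

A = (17, 20)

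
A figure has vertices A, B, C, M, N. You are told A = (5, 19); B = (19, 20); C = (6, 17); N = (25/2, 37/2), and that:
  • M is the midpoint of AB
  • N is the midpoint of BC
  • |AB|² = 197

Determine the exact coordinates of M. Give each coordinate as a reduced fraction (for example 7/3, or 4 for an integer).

1. M_x = 12  [2·M = A+B = (5, 19)+(19, 20)]
2. M_y = 39/2  [2·M = A+B = (5, 19)+(19, 20)]
   so M = (12, 39/2)

M = (12, 39/2)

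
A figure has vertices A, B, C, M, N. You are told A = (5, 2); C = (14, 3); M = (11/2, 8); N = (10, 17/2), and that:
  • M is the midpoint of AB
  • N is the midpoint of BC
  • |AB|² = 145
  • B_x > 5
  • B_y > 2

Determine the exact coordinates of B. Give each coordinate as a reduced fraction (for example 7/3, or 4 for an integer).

1. B_x = 6  [B = 2·M−A = 2·(11/2, 8)−(5, 2)]
2. B_y = 14  [B = 2·M−A = 2·(11/2, 8)−(5, 2)]
   so B = (6, 14)

B = (6, 14)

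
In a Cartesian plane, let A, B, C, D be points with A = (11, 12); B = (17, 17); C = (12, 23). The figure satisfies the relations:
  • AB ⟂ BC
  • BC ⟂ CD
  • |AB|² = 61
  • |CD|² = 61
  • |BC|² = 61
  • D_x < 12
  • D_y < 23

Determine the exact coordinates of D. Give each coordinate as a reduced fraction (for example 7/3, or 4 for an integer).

D = (6, 18)

1. D_x = 6  [[BC ⟂ CD ⇒ -5x+6y-78=0] ∩ [|D−(12, 23)|²=61]]
2. D_y = 18  [[BC ⟂ CD ⇒ -5x+6y-78=0] ∩ [|D−(12, 23)|²=61]]
   so D = (6, 18)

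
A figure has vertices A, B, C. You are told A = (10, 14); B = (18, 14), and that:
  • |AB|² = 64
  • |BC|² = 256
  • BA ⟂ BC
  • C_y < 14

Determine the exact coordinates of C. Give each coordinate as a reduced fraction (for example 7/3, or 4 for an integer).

C = (18, -2)

1. C_x = 18  [[BA ⟂ BC ⇒ -8x+144=0] ∩ [|C−(18, 14)|²=256]]
2. C_y = -2  [[BA ⟂ BC ⇒ -8x+144=0] ∩ [|C−(18, 14)|²=256]]
   so C = (18, -2)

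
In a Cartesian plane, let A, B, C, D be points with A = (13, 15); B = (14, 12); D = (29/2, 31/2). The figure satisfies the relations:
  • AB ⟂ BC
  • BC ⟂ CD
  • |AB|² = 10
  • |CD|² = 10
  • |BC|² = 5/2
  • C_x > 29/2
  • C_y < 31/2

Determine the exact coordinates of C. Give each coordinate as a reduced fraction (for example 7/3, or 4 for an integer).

C = (31/2, 25/2)

1. C_x = 31/2  [[AB ⟂ BC ⇒ 1x-3y+22=0] ∩ [|C−(29/2, 31/2)|²=10]]
2. C_y = 25/2  [[AB ⟂ BC ⇒ 1x-3y+22=0] ∩ [|C−(29/2, 31/2)|²=10]]
   so C = (31/2, 25/2)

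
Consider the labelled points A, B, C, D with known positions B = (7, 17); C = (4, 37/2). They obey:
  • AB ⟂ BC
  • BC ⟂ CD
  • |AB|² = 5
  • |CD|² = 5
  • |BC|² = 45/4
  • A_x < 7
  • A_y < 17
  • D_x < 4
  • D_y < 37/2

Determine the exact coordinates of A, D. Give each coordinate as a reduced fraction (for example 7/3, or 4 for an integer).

1. A_x = 6  [[AB ⟂ BC ⇒ 3x-3/2y+9/2=0] ∩ [|A−(7, 17)|²=5]]
2. A_y = 15  [[AB ⟂ BC ⇒ 3x-3/2y+9/2=0] ∩ [|A−(7, 17)|²=5]]
   so A = (6, 15)
3. D_x = 3  [[BC ⟂ CD ⇒ -3x+3/2y-63/4=0] ∩ [|D−(4, 37/2)|²=5]]
4. D_y = 33/2  [[BC ⟂ CD ⇒ -3x+3/2y-63/4=0] ∩ [|D−(4, 37/2)|²=5]]
   so D = (3, 33/2)

A = (6, 15)
D = (3, 33/2)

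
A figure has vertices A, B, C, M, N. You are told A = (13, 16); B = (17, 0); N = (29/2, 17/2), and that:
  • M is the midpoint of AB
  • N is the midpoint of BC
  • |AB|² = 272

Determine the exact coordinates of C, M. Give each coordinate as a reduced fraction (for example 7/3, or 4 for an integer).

1. M_x = 15  [2·M = A+B = (13, 16)+(17, 0)]
2. M_y = 8  [2·M = A+B = (13, 16)+(17, 0)]
   so M = (15, 8)
3. C_x = 12  [C = 2·N−B = 2·(29/2, 17/2)−(17, 0)]
4. C_y = 17  [C = 2·N−B = 2·(29/2, 17/2)−(17, 0)]
   so C = (12, 17)

C = (12, 17)
M = (15, 8)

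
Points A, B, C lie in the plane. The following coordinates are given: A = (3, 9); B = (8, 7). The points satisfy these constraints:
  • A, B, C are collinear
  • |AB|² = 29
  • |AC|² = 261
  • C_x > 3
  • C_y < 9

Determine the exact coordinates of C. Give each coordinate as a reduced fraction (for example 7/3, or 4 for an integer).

C = (18, 3)

1. C_x = 18  [[A, B, C are collinear ⇒ 2x+5y-51=0] ∩ [|C−(3, 9)|²=261]]
2. C_y = 3  [[A, B, C are collinear ⇒ 2x+5y-51=0] ∩ [|C−(3, 9)|²=261]]
   so C = (18, 3)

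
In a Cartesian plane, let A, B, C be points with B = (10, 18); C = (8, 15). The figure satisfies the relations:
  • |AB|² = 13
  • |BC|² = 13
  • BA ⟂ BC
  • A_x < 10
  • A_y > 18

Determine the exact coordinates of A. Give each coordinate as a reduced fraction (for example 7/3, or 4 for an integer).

A = (7, 20)

1. A_x = 7  [[BA ⟂ BC ⇒ -2x-3y+74=0] ∩ [|A−(10, 18)|²=13]]
2. A_y = 20  [[BA ⟂ BC ⇒ -2x-3y+74=0] ∩ [|A−(10, 18)|²=13]]
   so A = (7, 20)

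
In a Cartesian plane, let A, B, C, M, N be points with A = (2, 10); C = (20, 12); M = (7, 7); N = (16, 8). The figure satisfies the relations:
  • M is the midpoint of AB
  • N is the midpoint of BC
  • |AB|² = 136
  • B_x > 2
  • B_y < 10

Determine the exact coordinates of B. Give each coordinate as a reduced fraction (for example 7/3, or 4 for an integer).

1. B_x = 12  [B = 2·M−A = 2·(7, 7)−(2, 10)]
2. B_y = 4  [B = 2·M−A = 2·(7, 7)−(2, 10)]
   so B = (12, 4)

B = (12, 4)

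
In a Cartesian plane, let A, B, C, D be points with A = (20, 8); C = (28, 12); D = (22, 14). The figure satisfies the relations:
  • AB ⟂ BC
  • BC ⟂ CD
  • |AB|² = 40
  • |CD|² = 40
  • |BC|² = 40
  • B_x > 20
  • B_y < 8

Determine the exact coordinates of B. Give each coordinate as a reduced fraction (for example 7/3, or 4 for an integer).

1. B_x = 26  [[BC ⟂ CD ⇒ 6x-2y-144=0] ∩ [|B−(20, 8)|²=40]]
2. B_y = 6  [[BC ⟂ CD ⇒ 6x-2y-144=0] ∩ [|B−(20, 8)|²=40]]
   so B = (26, 6)

B = (26, 6)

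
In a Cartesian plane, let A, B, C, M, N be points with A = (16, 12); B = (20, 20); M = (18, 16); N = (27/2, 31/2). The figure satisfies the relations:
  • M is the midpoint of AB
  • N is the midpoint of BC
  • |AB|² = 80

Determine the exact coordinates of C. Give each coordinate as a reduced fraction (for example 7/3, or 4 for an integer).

1. C_x = 7  [C = 2·N−B = 2·(27/2, 31/2)−(20, 20)]
2. C_y = 11  [C = 2·N−B = 2·(27/2, 31/2)−(20, 20)]
   so C = (7, 11)

C = (7, 11)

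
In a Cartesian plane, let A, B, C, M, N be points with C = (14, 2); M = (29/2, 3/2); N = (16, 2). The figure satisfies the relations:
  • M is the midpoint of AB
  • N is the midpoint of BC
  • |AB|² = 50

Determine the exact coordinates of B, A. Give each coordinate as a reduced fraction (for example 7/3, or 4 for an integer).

B = (18, 2)
A = (11, 1)

1. B_x = 18  [B = 2·N−C = 2·(16, 2)−(14, 2)]
2. B_y = 2  [B = 2·N−C = 2·(16, 2)−(14, 2)]
   so B = (18, 2)
3. A_x = 11  [A = 2·M−B = 2·(29/2, 3/2)−(18, 2)]
4. A_y = 1  [A = 2·M−B = 2·(29/2, 3/2)−(18, 2)]
   so A = (11, 1)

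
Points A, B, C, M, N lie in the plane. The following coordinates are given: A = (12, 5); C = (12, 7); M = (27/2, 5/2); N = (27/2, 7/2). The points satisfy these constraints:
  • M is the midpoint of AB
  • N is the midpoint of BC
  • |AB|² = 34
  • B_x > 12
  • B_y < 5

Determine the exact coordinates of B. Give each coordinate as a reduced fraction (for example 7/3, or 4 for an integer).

B = (15, 0)

1. B_x = 15  [B = 2·M−A = 2·(27/2, 5/2)−(12, 5)]
2. B_y = 0  [B = 2·M−A = 2·(27/2, 5/2)−(12, 5)]
   so B = (15, 0)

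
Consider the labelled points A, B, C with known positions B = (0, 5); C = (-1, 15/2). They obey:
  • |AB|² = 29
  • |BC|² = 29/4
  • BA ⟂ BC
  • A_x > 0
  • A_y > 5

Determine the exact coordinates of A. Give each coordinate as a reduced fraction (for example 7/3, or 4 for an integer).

1. A_x = 5  [[BA ⟂ BC ⇒ -1x+5/2y-25/2=0] ∩ [|A−(0, 5)|²=29]]
2. A_y = 7  [[BA ⟂ BC ⇒ -1x+5/2y-25/2=0] ∩ [|A−(0, 5)|²=29]]
   so A = (5, 7)

A = (5, 7)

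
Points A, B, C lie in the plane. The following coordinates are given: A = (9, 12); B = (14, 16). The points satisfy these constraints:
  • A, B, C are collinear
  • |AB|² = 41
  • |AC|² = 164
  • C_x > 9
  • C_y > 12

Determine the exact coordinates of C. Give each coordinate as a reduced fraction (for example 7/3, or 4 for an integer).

1. C_x = 19  [[A, B, C are collinear ⇒ -4x+5y-24=0] ∩ [|C−(9, 12)|²=164]]
2. C_y = 20  [[A, B, C are collinear ⇒ -4x+5y-24=0] ∩ [|C−(9, 12)|²=164]]
   so C = (19, 20)

C = (19, 20)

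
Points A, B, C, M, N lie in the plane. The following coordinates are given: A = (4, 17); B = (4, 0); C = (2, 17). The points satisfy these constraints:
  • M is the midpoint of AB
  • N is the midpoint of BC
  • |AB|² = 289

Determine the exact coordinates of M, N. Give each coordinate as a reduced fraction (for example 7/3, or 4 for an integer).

1. M_x = 4  [2·M = A+B = (4, 17)+(4, 0)]
2. M_y = 17/2  [2·M = A+B = (4, 17)+(4, 0)]
   so M = (4, 17/2)
3. N_x = 3  [2·N = B+C = (4, 0)+(2, 17)]
4. N_y = 17/2  [2·N = B+C = (4, 0)+(2, 17)]
   so N = (3, 17/2)

M = (4, 17/2)
N = (3, 17/2)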